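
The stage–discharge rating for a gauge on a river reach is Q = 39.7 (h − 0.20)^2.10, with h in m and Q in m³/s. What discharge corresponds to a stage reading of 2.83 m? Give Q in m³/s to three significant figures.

Q = 39.7 × (2.83 − 0.20)^2.10 = 39.7 × 2.63^2.10 = 302.5 m³/s

302 m³/s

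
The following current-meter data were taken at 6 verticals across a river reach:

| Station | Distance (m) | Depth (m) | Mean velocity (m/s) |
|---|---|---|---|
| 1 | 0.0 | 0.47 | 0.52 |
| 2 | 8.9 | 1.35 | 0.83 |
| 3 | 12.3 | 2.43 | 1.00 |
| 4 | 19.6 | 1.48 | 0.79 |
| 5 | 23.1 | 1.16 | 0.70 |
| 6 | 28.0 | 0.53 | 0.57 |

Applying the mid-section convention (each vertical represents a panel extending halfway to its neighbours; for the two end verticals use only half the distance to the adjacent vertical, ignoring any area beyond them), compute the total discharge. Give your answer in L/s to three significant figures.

w_1 = (8.9 − 0.0)/2 = 4.45 m; q_1 = 0.52 × 0.47 × 4.45 = 1.088 m³/s
w_2 = (12.3 − 0.0)/2 = 6.15 m; q_2 = 0.83 × 1.35 × 6.15 = 6.891 m³/s
w_3 = (19.6 − 8.9)/2 = 5.35 m; q_3 = 1.00 × 2.43 × 5.35 = 13.00 m³/s
w_4 = (23.1 − 12.3)/2 = 5.4 m; q_4 = 0.79 × 1.48 × 5.4 = 6.314 m³/s
w_5 = (28.0 − 19.6)/2 = 4.2 m; q_5 = 0.70 × 1.16 × 4.2 = 3.410 m³/s
w_6 = (28.0 − 23.1)/2 = 2.45 m; q_6 = 0.57 × 0.53 × 2.45 = 0.7401 m³/s
Q = Σ qᵢ = 31.44 m³/s
= 31.44 × 1000 = 31440 L/s

31400 L/s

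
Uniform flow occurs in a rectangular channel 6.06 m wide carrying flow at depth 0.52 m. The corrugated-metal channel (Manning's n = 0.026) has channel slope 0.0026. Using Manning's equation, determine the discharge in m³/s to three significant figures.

A = b·y = 6.06 × 0.52 = 3.151 m²
P = b + 2y = 6.06 + 2×0.52 = 7.100 m
R = A/P = 3.151/7.100 = 0.4438 m
Q = (1/n)·A·R^(2/3)·S^(1/2) = (1/0.026) × 3.151 × 0.4438^(2/3) × 0.0026^(1/2) = 3.596 m³/s

3.60 m³/s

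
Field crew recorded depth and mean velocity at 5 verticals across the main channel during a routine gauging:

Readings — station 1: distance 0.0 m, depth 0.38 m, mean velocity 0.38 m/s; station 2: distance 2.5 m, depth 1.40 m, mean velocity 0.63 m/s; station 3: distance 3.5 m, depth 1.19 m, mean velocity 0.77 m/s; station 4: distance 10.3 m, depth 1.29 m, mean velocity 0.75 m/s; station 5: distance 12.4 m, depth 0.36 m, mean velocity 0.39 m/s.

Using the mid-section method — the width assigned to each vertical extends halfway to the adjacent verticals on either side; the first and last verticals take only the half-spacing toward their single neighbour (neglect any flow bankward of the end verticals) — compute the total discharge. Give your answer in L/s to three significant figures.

9750 L/s

w_1 = (2.5 − 0.0)/2 = 1.25 m; q_1 = 0.38 × 0.38 × 1.25 = 0.1805 m³/s
w_2 = (3.5 − 0.0)/2 = 1.75 m; q_2 = 0.63 × 1.40 × 1.75 = 1.544 m³/s
w_3 = (10.3 − 2.5)/2 = 3.9 m; q_3 = 0.77 × 1.19 × 3.9 = 3.574 m³/s
w_4 = (12.4 − 3.5)/2 = 4.45 m; q_4 = 0.75 × 1.29 × 4.45 = 4.305 m³/s
w_5 = (12.4 − 10.3)/2 = 1.05 m; q_5 = 0.39 × 0.36 × 1.05 = 0.1474 m³/s
Q = Σ qᵢ = 9.750 m³/s
= 9.750 × 1000 = 9750 L/s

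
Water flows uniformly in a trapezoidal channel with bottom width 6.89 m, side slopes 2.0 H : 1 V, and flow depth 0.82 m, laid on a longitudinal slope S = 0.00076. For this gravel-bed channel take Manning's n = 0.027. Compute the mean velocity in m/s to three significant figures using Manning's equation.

0.776 m/s

A = (b + z·y)·y = (6.89 + 2.0×0.82)×0.82 = 6.995 m²
P = b + 2y√(1+z²) = 6.89 + 2×0.82×√(1+2.0²) = 10.56 m
R = A/P = 6.995/10.56 = 0.6625 m
Q = (1/n)·A·R^(2/3)·S^(1/2) = (1/0.027) × 6.995 × 0.6625^(2/3) × 0.00076^(1/2) = 5.428 m³/s
V = Q/A = 5.428/6.995 = 0.7760 m/s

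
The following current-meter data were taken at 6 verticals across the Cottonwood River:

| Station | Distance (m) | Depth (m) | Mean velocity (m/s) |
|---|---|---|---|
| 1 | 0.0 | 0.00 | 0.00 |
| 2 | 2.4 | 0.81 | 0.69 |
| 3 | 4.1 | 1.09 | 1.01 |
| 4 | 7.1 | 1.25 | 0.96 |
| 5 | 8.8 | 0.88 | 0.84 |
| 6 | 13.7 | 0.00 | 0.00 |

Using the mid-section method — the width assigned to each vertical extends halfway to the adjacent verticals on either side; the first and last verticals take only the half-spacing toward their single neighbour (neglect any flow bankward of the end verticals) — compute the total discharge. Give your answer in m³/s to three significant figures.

8.99 m³/s

w_2 = (4.1 − 0.0)/2 = 2.05 m; q_2 = 0.69 × 0.81 × 2.05 = 1.146 m³/s
w_3 = (7.1 − 2.4)/2 = 2.35 m; q_3 = 1.01 × 1.09 × 2.35 = 2.587 m³/s
w_4 = (8.8 − 4.1)/2 = 2.35 m; q_4 = 0.96 × 1.25 × 2.35 = 2.820 m³/s
w_5 = (13.7 − 7.1)/2 = 3.3 m; q_5 = 0.84 × 0.88 × 3.3 = 2.439 m³/s
Stations 1, 6 contribute zero (depth or velocity is 0).
Q = Σ qᵢ = 8.992 m³/s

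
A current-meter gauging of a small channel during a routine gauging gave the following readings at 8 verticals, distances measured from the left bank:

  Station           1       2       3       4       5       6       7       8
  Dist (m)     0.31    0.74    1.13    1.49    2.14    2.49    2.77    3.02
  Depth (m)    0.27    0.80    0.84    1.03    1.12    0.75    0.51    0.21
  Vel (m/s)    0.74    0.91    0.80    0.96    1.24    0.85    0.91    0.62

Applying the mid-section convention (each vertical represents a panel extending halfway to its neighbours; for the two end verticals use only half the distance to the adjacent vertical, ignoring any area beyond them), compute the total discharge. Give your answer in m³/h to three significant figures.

7660 m³/h

w_1 = (0.74 − 0.31)/2 = 0.215 m; q_1 = 0.74 × 0.27 × 0.215 = 0.04296 m³/s
w_2 = (1.13 − 0.31)/2 = 0.41 m; q_2 = 0.91 × 0.80 × 0.41 = 0.2985 m³/s
w_3 = (1.49 − 0.74)/2 = 0.375 m; q_3 = 0.80 × 0.84 × 0.375 = 0.2520 m³/s
w_4 = (2.14 − 1.13)/2 = 0.505 m; q_4 = 0.96 × 1.03 × 0.505 = 0.4993 m³/s
w_5 = (2.49 − 1.49)/2 = 0.5 m; q_5 = 1.24 × 1.12 × 0.5 = 0.6944 m³/s
w_6 = (2.77 − 2.14)/2 = 0.315 m; q_6 = 0.85 × 0.75 × 0.315 = 0.2008 m³/s
w_7 = (3.02 − 2.49)/2 = 0.265 m; q_7 = 0.91 × 0.51 × 0.265 = 0.1230 m³/s
w_8 = (3.02 − 2.77)/2 = 0.125 m; q_8 = 0.62 × 0.21 × 0.125 = 0.01628 m³/s
Q = Σ qᵢ = 2.127 m³/s
= 2.127 × 3600 = 7658 m³/h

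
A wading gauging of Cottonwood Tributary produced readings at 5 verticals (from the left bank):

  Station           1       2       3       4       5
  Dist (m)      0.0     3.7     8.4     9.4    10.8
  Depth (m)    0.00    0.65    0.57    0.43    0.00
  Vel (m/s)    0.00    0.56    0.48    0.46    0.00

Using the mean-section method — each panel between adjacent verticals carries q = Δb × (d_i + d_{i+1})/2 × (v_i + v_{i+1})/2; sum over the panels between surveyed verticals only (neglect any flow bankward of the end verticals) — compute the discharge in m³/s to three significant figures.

2.13 m³/s

Panel 1-2: Δb = 3.7 m, d̄ = (0.00+0.65)/2 = 0.325, v̄ = (0.00+0.56)/2 = 0.28 → q = 3.7×0.325×0.28 = 0.3367 m³/s
Panel 2-3: Δb = 4.7 m, d̄ = (0.65+0.57)/2 = 0.61, v̄ = (0.56+0.48)/2 = 0.52 → q = 4.7×0.61×0.52 = 1.491 m³/s
Panel 3-4: Δb = 1 m, d̄ = (0.57+0.43)/2 = 0.5, v̄ = (0.48+0.46)/2 = 0.47 → q = 1×0.5×0.47 = 0.2350 m³/s
Panel 4-5: Δb = 1.4 m, d̄ = (0.43+0.00)/2 = 0.215, v̄ = (0.46+0.00)/2 = 0.23 → q = 1.4×0.215×0.23 = 0.06923 m³/s
Q = Σ q = 2.132 m³/s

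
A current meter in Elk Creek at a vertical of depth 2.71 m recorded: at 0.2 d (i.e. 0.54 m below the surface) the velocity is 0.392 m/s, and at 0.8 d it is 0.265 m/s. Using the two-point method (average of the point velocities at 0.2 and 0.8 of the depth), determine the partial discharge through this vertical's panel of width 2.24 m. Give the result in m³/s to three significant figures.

v̄ = (0.392 + 0.265) / 2 = 0.3285 m/s
q = v̄ × d × w = 0.3285 × 2.71 × 2.24 = 1.994 m³/s

1.99 m³/s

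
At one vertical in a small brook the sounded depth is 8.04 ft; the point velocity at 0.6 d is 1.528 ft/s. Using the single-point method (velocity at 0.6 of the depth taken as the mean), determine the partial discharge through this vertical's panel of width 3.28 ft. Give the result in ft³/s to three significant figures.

v̄ = v₀.₆ = 1.528 ft/s
q = v̄ × d × w = 1.528 × 8.04 × 3.28 = 40.30 ft³/s

40.3 ft³/s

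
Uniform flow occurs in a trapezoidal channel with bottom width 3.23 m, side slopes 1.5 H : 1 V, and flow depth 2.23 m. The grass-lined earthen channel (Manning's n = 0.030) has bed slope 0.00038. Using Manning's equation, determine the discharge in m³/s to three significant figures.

11.4 m³/s

A = (b + z·y)·y = (3.23 + 1.5×2.23)×2.23 = 14.66 m²
P = b + 2y√(1+z²) = 3.23 + 2×2.23×√(1+1.5²) = 11.27 m
R = A/P = 14.66/11.27 = 1.301 m
Q = (1/n)·A·R^(2/3)·S^(1/2) = (1/0.030) × 14.66 × 1.301^(2/3) × 0.00038^(1/2) = 11.35 m³/s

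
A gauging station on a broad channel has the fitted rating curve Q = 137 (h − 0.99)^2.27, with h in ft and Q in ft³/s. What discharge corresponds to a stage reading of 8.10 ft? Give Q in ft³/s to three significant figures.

Q = 137 × (8.10 − 0.99)^2.27 = 137 × 7.11^2.27 = 11760 ft³/s

11800 ft³/s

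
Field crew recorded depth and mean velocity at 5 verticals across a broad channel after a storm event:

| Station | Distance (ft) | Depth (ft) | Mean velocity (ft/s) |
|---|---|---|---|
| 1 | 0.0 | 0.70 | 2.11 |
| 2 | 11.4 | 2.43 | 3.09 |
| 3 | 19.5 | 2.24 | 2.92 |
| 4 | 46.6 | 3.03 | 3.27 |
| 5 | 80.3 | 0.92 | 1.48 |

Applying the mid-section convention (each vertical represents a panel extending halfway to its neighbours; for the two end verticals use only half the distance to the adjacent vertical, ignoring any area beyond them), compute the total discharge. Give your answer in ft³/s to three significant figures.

w_1 = (11.4 − 0.0)/2 = 5.7 ft; q_1 = 2.11 × 0.70 × 5.7 = 8.419 ft³/s
w_2 = (19.5 − 0.0)/2 = 9.75 ft; q_2 = 3.09 × 2.43 × 9.75 = 73.21 ft³/s
w_3 = (46.6 − 11.4)/2 = 17.6 ft; q_3 = 2.92 × 2.24 × 17.6 = 115.1 ft³/s
w_4 = (80.3 − 19.5)/2 = 30.4 ft; q_4 = 3.27 × 3.03 × 30.4 = 301.2 ft³/s
w_5 = (80.3 − 46.6)/2 = 16.85 ft; q_5 = 1.48 × 0.92 × 16.85 = 22.94 ft³/s
Q = Σ qᵢ = 520.9 ft³/s

521 ft³/s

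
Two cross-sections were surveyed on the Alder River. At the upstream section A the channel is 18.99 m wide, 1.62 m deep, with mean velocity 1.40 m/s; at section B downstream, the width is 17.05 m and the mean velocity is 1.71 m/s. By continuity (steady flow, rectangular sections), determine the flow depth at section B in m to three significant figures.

Q = A₁V₁ = (18.99×1.62) × 1.40 = 43.07 m³/s
d₂ = Q/(b₂ V₂) = 43.07/(17.05×1.71) = 1.477 m

1.48 m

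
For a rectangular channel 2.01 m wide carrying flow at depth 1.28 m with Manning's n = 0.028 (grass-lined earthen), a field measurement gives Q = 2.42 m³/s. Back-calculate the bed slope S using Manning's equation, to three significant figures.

A = b·y = 2.01 × 1.28 = 2.573 m²
P = b + 2y = 2.01 + 2×1.28 = 4.570 m
R = A/P = 2.573/4.570 = 0.5630 m
S = (Q·n / (1·A·R^(2/3)))² = (2.42×0.028 / (1×2.573×0.6818))² = 0.001492

0.00149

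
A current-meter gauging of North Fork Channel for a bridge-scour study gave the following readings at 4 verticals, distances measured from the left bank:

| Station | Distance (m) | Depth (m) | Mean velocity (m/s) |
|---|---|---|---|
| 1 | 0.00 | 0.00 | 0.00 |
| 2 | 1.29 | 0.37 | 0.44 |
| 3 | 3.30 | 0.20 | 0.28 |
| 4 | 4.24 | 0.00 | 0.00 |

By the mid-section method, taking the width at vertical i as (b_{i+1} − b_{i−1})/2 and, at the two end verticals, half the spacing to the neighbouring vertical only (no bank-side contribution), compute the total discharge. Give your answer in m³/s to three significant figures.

0.351 m³/s

w_2 = (3.30 − 0.00)/2 = 1.65 m; q_2 = 0.44 × 0.37 × 1.65 = 0.2686 m³/s
w_3 = (4.24 − 1.29)/2 = 1.475 m; q_3 = 0.28 × 0.20 × 1.475 = 0.08260 m³/s
Stations 1, 4 contribute zero (depth or velocity is 0).
Q = Σ qᵢ = 0.3512 m³/s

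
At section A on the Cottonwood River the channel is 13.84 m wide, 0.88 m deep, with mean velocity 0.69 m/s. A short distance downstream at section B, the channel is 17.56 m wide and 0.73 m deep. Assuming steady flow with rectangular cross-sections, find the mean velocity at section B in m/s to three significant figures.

0.656 m/s

Q = A₁V₁ = (13.84×0.88) × 0.69 = 8.404 m³/s
A₂ = 17.56 × 0.73 = 12.82 m²
V₂ = Q/A₂ = 8.404/12.82 = 0.6556 m/s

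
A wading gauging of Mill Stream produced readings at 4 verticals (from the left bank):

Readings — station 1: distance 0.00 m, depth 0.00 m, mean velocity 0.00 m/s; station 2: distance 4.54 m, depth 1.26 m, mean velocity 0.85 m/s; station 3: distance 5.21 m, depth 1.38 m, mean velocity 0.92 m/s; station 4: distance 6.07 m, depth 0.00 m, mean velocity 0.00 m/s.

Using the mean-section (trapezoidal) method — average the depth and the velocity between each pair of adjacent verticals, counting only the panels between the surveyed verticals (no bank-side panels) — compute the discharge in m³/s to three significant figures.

2.27 m³/s

Panel 1-2: Δb = 4.54 m, d̄ = (0.00+1.26)/2 = 0.63, v̄ = (0.00+0.85)/2 = 0.425 → q = 4.54×0.63×0.425 = 1.216 m³/s
Panel 2-3: Δb = 0.67 m, d̄ = (1.26+1.38)/2 = 1.32, v̄ = (0.85+0.92)/2 = 0.885 → q = 0.67×1.32×0.885 = 0.7827 m³/s
Panel 3-4: Δb = 0.86 m, d̄ = (1.38+0.00)/2 = 0.69, v̄ = (0.92+0.00)/2 = 0.46 → q = 0.86×0.69×0.46 = 0.2730 m³/s
Q = Σ q = 2.271 m³/s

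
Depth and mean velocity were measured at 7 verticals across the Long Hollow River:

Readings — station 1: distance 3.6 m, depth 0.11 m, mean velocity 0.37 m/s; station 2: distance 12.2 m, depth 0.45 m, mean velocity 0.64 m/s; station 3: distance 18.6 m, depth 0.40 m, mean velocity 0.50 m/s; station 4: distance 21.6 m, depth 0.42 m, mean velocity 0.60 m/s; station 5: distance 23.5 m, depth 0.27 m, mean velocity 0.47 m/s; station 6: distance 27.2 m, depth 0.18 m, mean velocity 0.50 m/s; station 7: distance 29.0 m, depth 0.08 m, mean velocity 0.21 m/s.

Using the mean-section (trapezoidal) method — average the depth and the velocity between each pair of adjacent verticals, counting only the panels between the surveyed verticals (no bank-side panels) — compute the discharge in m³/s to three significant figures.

Panel 1-2: Δb = 8.6 m, d̄ = (0.11+0.45)/2 = 0.28, v̄ = (0.37+0.64)/2 = 0.505 → q = 8.6×0.28×0.505 = 1.216 m³/s
Panel 2-3: Δb = 6.4 m, d̄ = (0.45+0.40)/2 = 0.425, v̄ = (0.64+0.50)/2 = 0.57 → q = 6.4×0.425×0.57 = 1.550 m³/s
Panel 3-4: Δb = 3 m, d̄ = (0.40+0.42)/2 = 0.41, v̄ = (0.50+0.60)/2 = 0.55 → q = 3×0.41×0.55 = 0.6765 m³/s
Panel 4-5: Δb = 1.9 m, d̄ = (0.42+0.27)/2 = 0.345, v̄ = (0.60+0.47)/2 = 0.535 → q = 1.9×0.345×0.535 = 0.3507 m³/s
Panel 5-6: Δb = 3.7 m, d̄ = (0.27+0.18)/2 = 0.225, v̄ = (0.47+0.50)/2 = 0.485 → q = 3.7×0.225×0.485 = 0.4038 m³/s
Panel 6-7: Δb = 1.8 m, d̄ = (0.18+0.08)/2 = 0.13, v̄ = (0.50+0.21)/2 = 0.355 → q = 1.8×0.13×0.355 = 0.08307 m³/s
Q = Σ q = 4.280 m³/s

4.28 m³/s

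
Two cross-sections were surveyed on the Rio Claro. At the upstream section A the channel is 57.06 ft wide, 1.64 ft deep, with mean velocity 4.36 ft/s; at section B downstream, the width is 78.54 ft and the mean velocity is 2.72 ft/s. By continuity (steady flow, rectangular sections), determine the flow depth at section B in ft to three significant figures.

Q = A₁V₁ = (57.06×1.64) × 4.36 = 408.0 ft³/s
d₂ = Q/(b₂ V₂) = 408.0/(78.54×2.72) = 1.910 ft

1.91 ft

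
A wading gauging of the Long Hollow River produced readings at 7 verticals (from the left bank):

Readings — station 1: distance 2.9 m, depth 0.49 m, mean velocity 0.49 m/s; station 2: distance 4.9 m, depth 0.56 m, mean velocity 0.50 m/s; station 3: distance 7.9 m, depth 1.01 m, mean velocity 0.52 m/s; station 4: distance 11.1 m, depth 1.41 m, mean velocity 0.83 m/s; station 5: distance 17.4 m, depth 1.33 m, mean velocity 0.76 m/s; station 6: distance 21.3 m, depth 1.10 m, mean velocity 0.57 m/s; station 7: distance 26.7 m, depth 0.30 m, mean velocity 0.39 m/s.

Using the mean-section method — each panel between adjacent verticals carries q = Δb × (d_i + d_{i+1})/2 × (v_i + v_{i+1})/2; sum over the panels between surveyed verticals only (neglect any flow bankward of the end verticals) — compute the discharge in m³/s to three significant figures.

Panel 1-2: Δb = 2 m, d̄ = (0.49+0.56)/2 = 0.525, v̄ = (0.49+0.50)/2 = 0.495 → q = 2×0.525×0.495 = 0.5198 m³/s
Panel 2-3: Δb = 3 m, d̄ = (0.56+1.01)/2 = 0.785, v̄ = (0.50+0.52)/2 = 0.51 → q = 3×0.785×0.51 = 1.201 m³/s
Panel 3-4: Δb = 3.2 m, d̄ = (1.01+1.41)/2 = 1.21, v̄ = (0.52+0.83)/2 = 0.675 → q = 3.2×1.21×0.675 = 2.614 m³/s
Panel 4-5: Δb = 6.3 m, d̄ = (1.41+1.33)/2 = 1.37, v̄ = (0.83+0.76)/2 = 0.795 → q = 6.3×1.37×0.795 = 6.862 m³/s
Panel 5-6: Δb = 3.9 m, d̄ = (1.33+1.10)/2 = 1.215, v̄ = (0.76+0.57)/2 = 0.665 → q = 3.9×1.215×0.665 = 3.151 m³/s
Panel 6-7: Δb = 5.4 m, d̄ = (1.10+0.30)/2 = 0.7, v̄ = (0.57+0.39)/2 = 0.48 → q = 5.4×0.7×0.48 = 1.814 m³/s
Q = Σ q = 16.16 m³/s

16.2 m³/s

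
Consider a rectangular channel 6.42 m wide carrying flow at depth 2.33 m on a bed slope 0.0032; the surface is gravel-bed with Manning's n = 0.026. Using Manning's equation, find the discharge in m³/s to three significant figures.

A = b·y = 6.42 × 2.33 = 14.96 m²
P = b + 2y = 6.42 + 2×2.33 = 11.08 m
R = A/P = 14.96/11.08 = 1.350 m
Q = (1/n)·A·R^(2/3)·S^(1/2) = (1/0.026) × 14.96 × 1.350^(2/3) × 0.0032^(1/2) = 39.76 m³/s

39.8 m³/s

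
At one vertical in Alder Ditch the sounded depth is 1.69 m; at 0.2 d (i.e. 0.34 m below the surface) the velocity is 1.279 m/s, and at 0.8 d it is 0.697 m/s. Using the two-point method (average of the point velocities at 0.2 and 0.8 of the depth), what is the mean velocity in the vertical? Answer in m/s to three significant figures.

0.988 m/s

v̄ = (1.279 + 0.697) / 2 = 0.9880 m/s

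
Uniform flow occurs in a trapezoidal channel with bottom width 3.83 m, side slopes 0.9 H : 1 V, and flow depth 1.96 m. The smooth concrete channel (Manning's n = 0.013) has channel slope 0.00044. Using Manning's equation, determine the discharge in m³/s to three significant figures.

A = (b + z·y)·y = (3.83 + 0.9×1.96)×1.96 = 10.96 m²
P = b + 2y√(1+z²) = 3.83 + 2×1.96×√(1+0.9²) = 9.104 m
R = A/P = 10.96/9.104 = 1.204 m
Q = (1/n)·A·R^(2/3)·S^(1/2) = (1/0.013) × 10.96 × 1.204^(2/3) × 0.00044^(1/2) = 20.03 m³/s

20.0 m³/s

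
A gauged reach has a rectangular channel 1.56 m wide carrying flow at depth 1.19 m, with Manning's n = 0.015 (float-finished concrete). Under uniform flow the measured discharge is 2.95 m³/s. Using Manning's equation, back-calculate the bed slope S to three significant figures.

A = b·y = 1.56 × 1.19 = 1.856 m²
P = b + 2y = 1.56 + 2×1.19 = 3.940 m
R = A/P = 1.856/3.940 = 0.4712 m
S = (Q·n / (1·A·R^(2/3)))² = (2.95×0.015 / (1×1.856×0.6055))² = 0.001550

0.00155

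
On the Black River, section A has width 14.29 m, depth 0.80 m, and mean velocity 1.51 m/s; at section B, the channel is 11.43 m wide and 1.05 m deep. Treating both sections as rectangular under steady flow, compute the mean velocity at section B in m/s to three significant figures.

Q = A₁V₁ = (14.29×0.80) × 1.51 = 17.26 m³/s
A₂ = 11.43 × 1.05 = 12.00 m²
V₂ = Q/A₂ = 17.26/12.00 = 1.438 m/s

1.44 m/s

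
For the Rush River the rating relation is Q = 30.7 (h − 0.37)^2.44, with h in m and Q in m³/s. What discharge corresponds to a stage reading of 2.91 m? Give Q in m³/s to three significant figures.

Q = 30.7 × (2.91 − 0.37)^2.44 = 30.7 × 2.54^2.44 = 298.5 m³/s

298 m³/s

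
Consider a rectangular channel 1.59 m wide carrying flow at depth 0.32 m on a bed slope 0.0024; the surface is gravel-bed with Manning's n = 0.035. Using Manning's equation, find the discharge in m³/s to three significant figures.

A = b·y = 1.59 × 0.32 = 0.5088 m²
P = b + 2y = 1.59 + 2×0.32 = 2.230 m
R = A/P = 0.5088/2.230 = 0.2282 m
Q = (1/n)·A·R^(2/3)·S^(1/2) = (1/0.035) × 0.5088 × 0.2282^(2/3) × 0.0024^(1/2) = 0.2659 m³/s

0.266 m³/s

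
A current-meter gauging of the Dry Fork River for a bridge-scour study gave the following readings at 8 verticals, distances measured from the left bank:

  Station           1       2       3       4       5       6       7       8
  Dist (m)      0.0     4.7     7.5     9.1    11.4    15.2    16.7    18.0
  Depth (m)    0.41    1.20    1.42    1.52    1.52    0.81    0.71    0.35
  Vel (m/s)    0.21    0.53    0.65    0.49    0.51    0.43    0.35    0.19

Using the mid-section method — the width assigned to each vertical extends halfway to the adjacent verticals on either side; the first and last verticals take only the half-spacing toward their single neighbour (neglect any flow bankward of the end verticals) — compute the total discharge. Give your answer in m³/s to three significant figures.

w_1 = (4.7 − 0.0)/2 = 2.35 m; q_1 = 0.21 × 0.41 × 2.35 = 0.2023 m³/s
w_2 = (7.5 − 0.0)/2 = 3.75 m; q_2 = 0.53 × 1.20 × 3.75 = 2.385 m³/s
w_3 = (9.1 − 4.7)/2 = 2.2 m; q_3 = 0.65 × 1.42 × 2.2 = 2.031 m³/s
w_4 = (11.4 − 7.5)/2 = 1.95 m; q_4 = 0.49 × 1.52 × 1.95 = 1.452 m³/s
w_5 = (15.2 − 9.1)/2 = 3.05 m; q_5 = 0.51 × 1.52 × 3.05 = 2.364 m³/s
w_6 = (16.7 − 11.4)/2 = 2.65 m; q_6 = 0.43 × 0.81 × 2.65 = 0.9230 m³/s
w_7 = (18.0 − 15.2)/2 = 1.4 m; q_7 = 0.35 × 0.71 × 1.4 = 0.3479 m³/s
w_8 = (18.0 − 16.7)/2 = 0.65 m; q_8 = 0.19 × 0.35 × 0.65 = 0.04323 m³/s
Q = Σ qᵢ = 9.749 m³/s

9.75 m³/s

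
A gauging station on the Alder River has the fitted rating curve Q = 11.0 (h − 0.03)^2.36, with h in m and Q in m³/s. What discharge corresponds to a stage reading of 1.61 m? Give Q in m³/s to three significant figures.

32.4 m³/s

Q = 11.0 × (1.61 − 0.03)^2.36 = 11.0 × 1.58^2.36 = 32.38 m³/s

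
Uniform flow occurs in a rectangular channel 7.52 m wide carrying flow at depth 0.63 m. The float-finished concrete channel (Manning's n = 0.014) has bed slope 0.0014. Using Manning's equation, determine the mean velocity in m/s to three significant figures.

A = b·y = 7.52 × 0.63 = 4.738 m²
P = b + 2y = 7.52 + 2×0.63 = 8.780 m
R = A/P = 4.738/8.780 = 0.5396 m
Q = (1/n)·A·R^(2/3)·S^(1/2) = (1/0.014) × 4.738 × 0.5396^(2/3) × 0.0014^(1/2) = 8.392 m³/s
V = Q/A = 8.392/4.738 = 1.771 m/s

1.77 m/s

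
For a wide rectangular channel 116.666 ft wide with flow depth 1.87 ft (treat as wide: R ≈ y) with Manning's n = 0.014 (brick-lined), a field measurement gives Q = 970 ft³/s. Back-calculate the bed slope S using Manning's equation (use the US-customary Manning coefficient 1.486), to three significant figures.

0.000762

A = b·y = 116.666 × 1.87 = 218.2 ft²
Wide channel: R ≈ y = 1.87 ft
S = (Q·n / (1.486·A·R^(2/3)))² = (970×0.014 / (1.486×218.2×1.518))² = 0.0007616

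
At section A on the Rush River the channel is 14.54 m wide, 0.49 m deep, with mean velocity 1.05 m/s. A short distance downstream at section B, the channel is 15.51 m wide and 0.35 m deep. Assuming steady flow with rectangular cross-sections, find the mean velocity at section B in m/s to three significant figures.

Q = A₁V₁ = (14.54×0.49) × 1.05 = 7.481 m³/s
A₂ = 15.51 × 0.35 = 5.429 m²
V₂ = Q/A₂ = 7.481/5.429 = 1.378 m/s

1.38 m/s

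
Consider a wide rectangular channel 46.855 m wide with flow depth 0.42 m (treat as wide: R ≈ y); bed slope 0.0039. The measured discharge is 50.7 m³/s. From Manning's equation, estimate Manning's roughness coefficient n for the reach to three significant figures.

A = b·y = 46.855 × 0.42 = 19.68 m²
Wide channel: R ≈ y = 0.42 m
n = (1/Q)·A·R^(2/3)·S^(1/2) = (1/50.7) × 19.68 × 0.5608 × 0.06245 = 0.01359

0.0136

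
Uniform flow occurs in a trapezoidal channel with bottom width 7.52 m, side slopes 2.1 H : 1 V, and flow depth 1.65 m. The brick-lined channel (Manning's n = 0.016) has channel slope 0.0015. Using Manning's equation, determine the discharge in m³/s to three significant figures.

A = (b + z·y)·y = (7.52 + 2.1×1.65)×1.65 = 18.13 m²
P = b + 2y√(1+z²) = 7.52 + 2×1.65×√(1+2.1²) = 15.20 m
R = A/P = 18.13/15.20 = 1.193 m
Q = (1/n)·A·R^(2/3)·S^(1/2) = (1/0.016) × 18.13 × 1.193^(2/3) × 0.0015^(1/2) = 49.35 m³/s

49.3 m³/s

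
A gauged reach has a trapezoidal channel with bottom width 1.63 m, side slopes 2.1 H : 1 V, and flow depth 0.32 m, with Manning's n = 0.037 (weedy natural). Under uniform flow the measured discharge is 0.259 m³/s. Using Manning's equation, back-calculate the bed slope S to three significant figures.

0.00116

A = (b + z·y)·y = (1.63 + 2.1×0.32)×0.32 = 0.7366 m²
P = b + 2y√(1+z²) = 1.63 + 2×0.32×√(1+2.1²) = 3.119 m
R = A/P = 0.7366/3.119 = 0.2362 m
S = (Q·n / (1·A·R^(2/3)))² = (0.259×0.037 / (1×0.7366×0.3821))² = 0.001159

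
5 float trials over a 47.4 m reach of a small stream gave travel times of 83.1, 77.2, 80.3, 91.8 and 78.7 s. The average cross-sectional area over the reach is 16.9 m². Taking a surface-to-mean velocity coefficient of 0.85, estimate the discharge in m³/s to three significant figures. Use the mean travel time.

t̄ = (83.1 + 77.2 + 80.3 + 91.8 + 78.7) / 5 = 82.22 s
v_surface = L / t̄ = 47.4 / 82.22 = 0.5765 m/s
v_mean = 0.85 × 0.5765 = 0.4900 m/s
Q = A × v_mean = 16.9 × 0.4900 = 8.281 m³/s

8.28 m³/s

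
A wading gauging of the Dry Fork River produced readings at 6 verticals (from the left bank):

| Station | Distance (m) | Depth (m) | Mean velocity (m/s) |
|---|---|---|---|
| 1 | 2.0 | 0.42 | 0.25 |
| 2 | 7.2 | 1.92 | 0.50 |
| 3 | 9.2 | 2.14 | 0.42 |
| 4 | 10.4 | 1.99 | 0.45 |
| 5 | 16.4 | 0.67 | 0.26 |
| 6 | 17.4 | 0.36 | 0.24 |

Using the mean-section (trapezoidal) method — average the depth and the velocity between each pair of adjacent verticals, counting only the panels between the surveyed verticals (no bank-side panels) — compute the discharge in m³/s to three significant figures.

8.19 m³/s

Panel 1-2: Δb = 5.2 m, d̄ = (0.42+1.92)/2 = 1.17, v̄ = (0.25+0.50)/2 = 0.375 → q = 5.2×1.17×0.375 = 2.282 m³/s
Panel 2-3: Δb = 2 m, d̄ = (1.92+2.14)/2 = 2.03, v̄ = (0.50+0.42)/2 = 0.46 → q = 2×2.03×0.46 = 1.868 m³/s
Panel 3-4: Δb = 1.2 m, d̄ = (2.14+1.99)/2 = 2.065, v̄ = (0.42+0.45)/2 = 0.435 → q = 1.2×2.065×0.435 = 1.078 m³/s
Panel 4-5: Δb = 6 m, d̄ = (1.99+0.67)/2 = 1.33, v̄ = (0.45+0.26)/2 = 0.355 → q = 6×1.33×0.355 = 2.833 m³/s
Panel 5-6: Δb = 1 m, d̄ = (0.67+0.36)/2 = 0.515, v̄ = (0.26+0.24)/2 = 0.25 → q = 1×0.515×0.25 = 0.1288 m³/s
Q = Σ q = 8.189 m³/s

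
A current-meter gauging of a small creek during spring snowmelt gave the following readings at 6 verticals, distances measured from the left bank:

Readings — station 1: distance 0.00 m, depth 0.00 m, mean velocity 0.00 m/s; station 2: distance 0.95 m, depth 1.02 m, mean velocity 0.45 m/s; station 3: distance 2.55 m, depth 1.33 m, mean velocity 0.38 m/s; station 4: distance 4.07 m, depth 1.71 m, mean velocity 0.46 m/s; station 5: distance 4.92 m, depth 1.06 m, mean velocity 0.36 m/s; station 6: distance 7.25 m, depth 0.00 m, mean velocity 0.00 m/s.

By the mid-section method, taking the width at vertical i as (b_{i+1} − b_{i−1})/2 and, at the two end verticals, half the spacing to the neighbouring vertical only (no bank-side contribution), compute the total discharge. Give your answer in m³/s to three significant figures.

2.91 m³/s

w_2 = (2.55 − 0.00)/2 = 1.275 m; q_2 = 0.45 × 1.02 × 1.275 = 0.5852 m³/s
w_3 = (4.07 − 0.95)/2 = 1.56 m; q_3 = 0.38 × 1.33 × 1.56 = 0.7884 m³/s
w_4 = (4.92 − 2.55)/2 = 1.185 m; q_4 = 0.46 × 1.71 × 1.185 = 0.9321 m³/s
w_5 = (7.25 − 4.07)/2 = 1.59 m; q_5 = 0.36 × 1.06 × 1.59 = 0.6067 m³/s
Stations 1, 6 contribute zero (depth or velocity is 0).
Q = Σ qᵢ = 2.913 m³/s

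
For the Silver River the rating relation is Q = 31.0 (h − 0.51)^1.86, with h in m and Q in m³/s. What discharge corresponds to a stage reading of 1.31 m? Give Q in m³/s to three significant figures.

20.5 m³/s

Q = 31.0 × (1.31 − 0.51)^1.86 = 31.0 × 0.8^1.86 = 20.47 m³/s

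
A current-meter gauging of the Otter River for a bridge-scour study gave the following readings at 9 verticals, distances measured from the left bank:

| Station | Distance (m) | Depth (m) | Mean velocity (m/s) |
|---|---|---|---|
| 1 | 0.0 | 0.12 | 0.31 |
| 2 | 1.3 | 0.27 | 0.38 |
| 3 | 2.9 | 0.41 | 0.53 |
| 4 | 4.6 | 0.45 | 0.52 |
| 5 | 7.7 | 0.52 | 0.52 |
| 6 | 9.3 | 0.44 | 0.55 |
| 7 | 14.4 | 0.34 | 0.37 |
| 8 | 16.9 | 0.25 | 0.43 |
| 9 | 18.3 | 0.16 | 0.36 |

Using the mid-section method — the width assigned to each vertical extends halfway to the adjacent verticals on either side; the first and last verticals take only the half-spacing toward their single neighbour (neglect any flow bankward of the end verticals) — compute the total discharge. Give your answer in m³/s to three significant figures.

w_1 = (1.3 − 0.0)/2 = 0.65 m; q_1 = 0.31 × 0.12 × 0.65 = 0.02418 m³/s
w_2 = (2.9 − 0.0)/2 = 1.45 m; q_2 = 0.38 × 0.27 × 1.45 = 0.1488 m³/s
w_3 = (4.6 − 1.3)/2 = 1.65 m; q_3 = 0.53 × 0.41 × 1.65 = 0.3585 m³/s
w_4 = (7.7 − 2.9)/2 = 2.4 m; q_4 = 0.52 × 0.45 × 2.4 = 0.5616 m³/s
w_5 = (9.3 − 4.6)/2 = 2.35 m; q_5 = 0.52 × 0.52 × 2.35 = 0.6354 m³/s
w_6 = (14.4 − 7.7)/2 = 3.35 m; q_6 = 0.55 × 0.44 × 3.35 = 0.8107 m³/s
w_7 = (16.9 − 9.3)/2 = 3.8 m; q_7 = 0.37 × 0.34 × 3.8 = 0.4780 m³/s
w_8 = (18.3 − 14.4)/2 = 1.95 m; q_8 = 0.43 × 0.25 × 1.95 = 0.2096 m³/s
w_9 = (18.3 − 16.9)/2 = 0.7 m; q_9 = 0.36 × 0.16 × 0.7 = 0.04032 m³/s
Q = Σ qᵢ = 3.267 m³/s

3.27 m³/s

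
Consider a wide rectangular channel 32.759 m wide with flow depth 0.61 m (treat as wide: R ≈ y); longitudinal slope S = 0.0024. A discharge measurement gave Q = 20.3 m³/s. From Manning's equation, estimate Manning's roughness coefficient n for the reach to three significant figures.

0.0347

A = b·y = 32.759 × 0.61 = 19.98 m²
Wide channel: R ≈ y = 0.61 m
n = (1/Q)·A·R^(2/3)·S^(1/2) = (1/20.3) × 19.98 × 0.7193 × 0.04899 = 0.03469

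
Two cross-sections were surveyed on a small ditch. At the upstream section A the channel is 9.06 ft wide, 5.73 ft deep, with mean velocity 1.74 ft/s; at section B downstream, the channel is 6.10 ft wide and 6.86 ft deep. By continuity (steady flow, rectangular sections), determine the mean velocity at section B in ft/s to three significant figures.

Q = A₁V₁ = (9.06×5.73) × 1.74 = 90.33 ft³/s
A₂ = 6.10 × 6.86 = 41.85 ft²
V₂ = Q/A₂ = 90.33/41.85 = 2.159 ft/s

2.16 ft/s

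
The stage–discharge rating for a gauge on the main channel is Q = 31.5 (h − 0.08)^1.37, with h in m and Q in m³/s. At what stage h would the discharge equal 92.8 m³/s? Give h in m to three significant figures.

h − h₀ = (Q/C)^(1/b) = (92.8/31.5)^(1/1.37) = 2.200 m
h = 0.08 + 2.200 = 2.280 m

2.28 m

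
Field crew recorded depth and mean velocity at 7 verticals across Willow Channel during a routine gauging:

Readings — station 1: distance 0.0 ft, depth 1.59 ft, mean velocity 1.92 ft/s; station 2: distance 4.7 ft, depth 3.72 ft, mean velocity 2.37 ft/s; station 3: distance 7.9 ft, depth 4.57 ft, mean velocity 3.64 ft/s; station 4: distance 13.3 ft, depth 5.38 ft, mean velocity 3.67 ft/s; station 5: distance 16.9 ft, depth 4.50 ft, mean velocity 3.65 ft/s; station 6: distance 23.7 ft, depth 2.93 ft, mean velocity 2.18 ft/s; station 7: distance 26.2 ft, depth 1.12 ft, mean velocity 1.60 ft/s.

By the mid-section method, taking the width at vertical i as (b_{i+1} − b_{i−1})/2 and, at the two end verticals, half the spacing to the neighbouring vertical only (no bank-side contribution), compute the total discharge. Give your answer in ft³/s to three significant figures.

320 ft³/s

w_1 = (4.7 − 0.0)/2 = 2.35 ft; q_1 = 1.92 × 1.59 × 2.35 = 7.174 ft³/s
w_2 = (7.9 − 0.0)/2 = 3.95 ft; q_2 = 2.37 × 3.72 × 3.95 = 34.82 ft³/s
w_3 = (13.3 − 4.7)/2 = 4.3 ft; q_3 = 3.64 × 4.57 × 4.3 = 71.53 ft³/s
w_4 = (16.9 − 7.9)/2 = 4.5 ft; q_4 = 3.67 × 5.38 × 4.5 = 88.85 ft³/s
w_5 = (23.7 − 13.3)/2 = 5.2 ft; q_5 = 3.65 × 4.50 × 5.2 = 85.41 ft³/s
w_6 = (26.2 − 16.9)/2 = 4.65 ft; q_6 = 2.18 × 2.93 × 4.65 = 29.70 ft³/s
w_7 = (26.2 − 23.7)/2 = 1.25 ft; q_7 = 1.60 × 1.12 × 1.25 = 2.240 ft³/s
Q = Σ qᵢ = 319.7 ft³/s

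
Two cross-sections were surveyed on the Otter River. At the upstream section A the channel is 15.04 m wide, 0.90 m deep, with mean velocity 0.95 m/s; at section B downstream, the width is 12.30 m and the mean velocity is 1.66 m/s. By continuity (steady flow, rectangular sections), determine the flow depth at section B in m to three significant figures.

Q = A₁V₁ = (15.04×0.90) × 0.95 = 12.86 m³/s
d₂ = Q/(b₂ V₂) = 12.86/(12.30×1.66) = 0.6298 m

0.630 m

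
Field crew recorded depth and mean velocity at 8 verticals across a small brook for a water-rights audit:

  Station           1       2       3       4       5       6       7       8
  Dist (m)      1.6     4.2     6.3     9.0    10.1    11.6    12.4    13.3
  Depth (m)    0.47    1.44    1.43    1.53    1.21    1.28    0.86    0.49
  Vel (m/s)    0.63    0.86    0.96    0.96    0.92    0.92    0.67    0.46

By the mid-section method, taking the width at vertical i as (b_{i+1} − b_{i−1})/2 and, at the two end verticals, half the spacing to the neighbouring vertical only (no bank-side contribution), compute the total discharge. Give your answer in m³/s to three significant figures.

12.8 m³/s

w_1 = (4.2 − 1.6)/2 = 1.3 m; q_1 = 0.63 × 0.47 × 1.3 = 0.3849 m³/s
w_2 = (6.3 − 1.6)/2 = 2.35 m; q_2 = 0.86 × 1.44 × 2.35 = 2.910 m³/s
w_3 = (9.0 − 4.2)/2 = 2.4 m; q_3 = 0.96 × 1.43 × 2.4 = 3.295 m³/s
w_4 = (10.1 − 6.3)/2 = 1.9 m; q_4 = 0.96 × 1.53 × 1.9 = 2.791 m³/s
w_5 = (11.6 − 9.0)/2 = 1.3 m; q_5 = 0.92 × 1.21 × 1.3 = 1.447 m³/s
w_6 = (12.4 − 10.1)/2 = 1.15 m; q_6 = 0.92 × 1.28 × 1.15 = 1.354 m³/s
w_7 = (13.3 − 11.6)/2 = 0.85 m; q_7 = 0.67 × 0.86 × 0.85 = 0.4898 m³/s
w_8 = (13.3 − 12.4)/2 = 0.45 m; q_8 = 0.46 × 0.49 × 0.45 = 0.1014 m³/s
Q = Σ qᵢ = 12.77 m³/s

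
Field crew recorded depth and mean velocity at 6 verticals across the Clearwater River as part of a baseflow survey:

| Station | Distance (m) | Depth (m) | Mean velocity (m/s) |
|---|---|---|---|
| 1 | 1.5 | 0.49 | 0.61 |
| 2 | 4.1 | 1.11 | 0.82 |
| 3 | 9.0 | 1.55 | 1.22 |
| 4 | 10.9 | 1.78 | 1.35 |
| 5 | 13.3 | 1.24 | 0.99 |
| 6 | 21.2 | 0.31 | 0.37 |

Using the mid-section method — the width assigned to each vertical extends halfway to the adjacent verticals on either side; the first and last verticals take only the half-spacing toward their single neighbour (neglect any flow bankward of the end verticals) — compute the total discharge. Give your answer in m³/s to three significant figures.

22.2 m³/s

w_1 = (4.1 − 1.5)/2 = 1.3 m; q_1 = 0.61 × 0.49 × 1.3 = 0.3886 m³/s
w_2 = (9.0 − 1.5)/2 = 3.75 m; q_2 = 0.82 × 1.11 × 3.75 = 3.413 m³/s
w_3 = (10.9 − 4.1)/2 = 3.4 m; q_3 = 1.22 × 1.55 × 3.4 = 6.429 m³/s
w_4 = (13.3 − 9.0)/2 = 2.15 m; q_4 = 1.35 × 1.78 × 2.15 = 5.166 m³/s
w_5 = (21.2 − 10.9)/2 = 5.15 m; q_5 = 0.99 × 1.24 × 5.15 = 6.322 m³/s
w_6 = (21.2 − 13.3)/2 = 3.95 m; q_6 = 0.37 × 0.31 × 3.95 = 0.4531 m³/s
Q = Σ qᵢ = 22.17 m³/s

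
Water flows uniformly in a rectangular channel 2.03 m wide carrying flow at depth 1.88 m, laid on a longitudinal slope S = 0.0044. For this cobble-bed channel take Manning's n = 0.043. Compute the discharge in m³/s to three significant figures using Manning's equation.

A = b·y = 2.03 × 1.88 = 3.816 m²
P = b + 2y = 2.03 + 2×1.88 = 5.790 m
R = A/P = 3.816/5.790 = 0.6591 m
Q = (1/n)·A·R^(2/3)·S^(1/2) = (1/0.043) × 3.816 × 0.6591^(2/3) × 0.0044^(1/2) = 4.459 m³/s

4.46 m³/s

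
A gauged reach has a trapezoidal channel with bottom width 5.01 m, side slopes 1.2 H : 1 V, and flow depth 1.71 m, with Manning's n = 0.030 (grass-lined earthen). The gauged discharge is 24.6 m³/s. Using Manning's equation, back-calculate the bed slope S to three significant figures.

0.00304

A = (b + z·y)·y = (5.01 + 1.2×1.71)×1.71 = 12.08 m²
P = b + 2y√(1+z²) = 5.01 + 2×1.71×√(1+1.2²) = 10.35 m
R = A/P = 12.08/10.35 = 1.167 m
S = (Q·n / (1·A·R^(2/3)))² = (24.6×0.030 / (1×12.08×1.108))² = 0.003041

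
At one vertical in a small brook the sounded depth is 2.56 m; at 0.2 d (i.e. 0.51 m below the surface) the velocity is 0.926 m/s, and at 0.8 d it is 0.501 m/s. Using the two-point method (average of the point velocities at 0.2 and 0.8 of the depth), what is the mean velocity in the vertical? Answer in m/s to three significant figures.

v̄ = (0.926 + 0.501) / 2 = 0.7135 m/s

0.714 m/s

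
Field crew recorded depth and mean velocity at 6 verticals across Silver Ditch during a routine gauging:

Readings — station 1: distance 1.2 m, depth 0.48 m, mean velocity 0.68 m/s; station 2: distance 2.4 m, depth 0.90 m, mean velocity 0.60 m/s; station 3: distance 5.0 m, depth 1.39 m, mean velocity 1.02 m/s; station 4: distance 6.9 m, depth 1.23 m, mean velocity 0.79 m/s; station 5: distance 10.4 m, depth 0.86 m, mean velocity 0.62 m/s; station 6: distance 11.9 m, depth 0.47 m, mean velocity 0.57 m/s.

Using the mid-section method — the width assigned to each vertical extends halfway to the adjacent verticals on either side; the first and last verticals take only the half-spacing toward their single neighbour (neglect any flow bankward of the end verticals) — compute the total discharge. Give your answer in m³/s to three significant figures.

8.57 m³/s

w_1 = (2.4 − 1.2)/2 = 0.6 m; q_1 = 0.68 × 0.48 × 0.6 = 0.1958 m³/s
w_2 = (5.0 − 1.2)/2 = 1.9 m; q_2 = 0.60 × 0.90 × 1.9 = 1.026 m³/s
w_3 = (6.9 − 2.4)/2 = 2.25 m; q_3 = 1.02 × 1.39 × 2.25 = 3.190 m³/s
w_4 = (10.4 − 5.0)/2 = 2.7 m; q_4 = 0.79 × 1.23 × 2.7 = 2.624 m³/s
w_5 = (11.9 − 6.9)/2 = 2.5 m; q_5 = 0.62 × 0.86 × 2.5 = 1.333 m³/s
w_6 = (11.9 − 10.4)/2 = 0.75 m; q_6 = 0.57 × 0.47 × 0.75 = 0.2009 m³/s
Q = Σ qᵢ = 8.569 m³/s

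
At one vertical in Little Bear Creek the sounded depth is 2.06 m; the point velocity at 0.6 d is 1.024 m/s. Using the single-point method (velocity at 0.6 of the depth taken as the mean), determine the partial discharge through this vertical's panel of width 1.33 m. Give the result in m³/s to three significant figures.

2.81 m³/s

v̄ = v₀.₆ = 1.024 m/s
q = v̄ × d × w = 1.024 × 2.06 × 1.33 = 2.806 m³/s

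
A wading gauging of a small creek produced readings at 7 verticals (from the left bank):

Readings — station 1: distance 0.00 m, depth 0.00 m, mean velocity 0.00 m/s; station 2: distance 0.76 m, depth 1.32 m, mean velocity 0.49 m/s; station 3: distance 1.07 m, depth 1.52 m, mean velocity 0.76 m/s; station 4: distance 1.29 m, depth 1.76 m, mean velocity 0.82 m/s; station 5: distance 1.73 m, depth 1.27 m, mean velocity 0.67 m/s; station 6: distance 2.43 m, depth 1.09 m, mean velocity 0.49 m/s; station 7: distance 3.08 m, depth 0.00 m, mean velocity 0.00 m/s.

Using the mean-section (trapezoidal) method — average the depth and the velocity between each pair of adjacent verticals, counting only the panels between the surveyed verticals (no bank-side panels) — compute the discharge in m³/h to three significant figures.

6280 m³/h

Panel 1-2: Δb = 0.76 m, d̄ = (0.00+1.32)/2 = 0.66, v̄ = (0.00+0.49)/2 = 0.245 → q = 0.76×0.66×0.245 = 0.1229 m³/s
Panel 2-3: Δb = 0.31 m, d̄ = (1.32+1.52)/2 = 1.42, v̄ = (0.49+0.76)/2 = 0.625 → q = 0.31×1.42×0.625 = 0.2751 m³/s
Panel 3-4: Δb = 0.22 m, d̄ = (1.52+1.76)/2 = 1.64, v̄ = (0.76+0.82)/2 = 0.79 → q = 0.22×1.64×0.79 = 0.2850 m³/s
Panel 4-5: Δb = 0.44 m, d̄ = (1.76+1.27)/2 = 1.515, v̄ = (0.82+0.67)/2 = 0.745 → q = 0.44×1.515×0.745 = 0.4966 m³/s
Panel 5-6: Δb = 0.7 m, d̄ = (1.27+1.09)/2 = 1.18, v̄ = (0.67+0.49)/2 = 0.58 → q = 0.7×1.18×0.58 = 0.4791 m³/s
Panel 6-7: Δb = 0.65 m, d̄ = (1.09+0.00)/2 = 0.545, v̄ = (0.49+0.00)/2 = 0.245 → q = 0.65×0.545×0.245 = 0.08679 m³/s
Q = Σ q = 1.746 m³/s
= 1.746 × 3600 = 6284 m³/h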